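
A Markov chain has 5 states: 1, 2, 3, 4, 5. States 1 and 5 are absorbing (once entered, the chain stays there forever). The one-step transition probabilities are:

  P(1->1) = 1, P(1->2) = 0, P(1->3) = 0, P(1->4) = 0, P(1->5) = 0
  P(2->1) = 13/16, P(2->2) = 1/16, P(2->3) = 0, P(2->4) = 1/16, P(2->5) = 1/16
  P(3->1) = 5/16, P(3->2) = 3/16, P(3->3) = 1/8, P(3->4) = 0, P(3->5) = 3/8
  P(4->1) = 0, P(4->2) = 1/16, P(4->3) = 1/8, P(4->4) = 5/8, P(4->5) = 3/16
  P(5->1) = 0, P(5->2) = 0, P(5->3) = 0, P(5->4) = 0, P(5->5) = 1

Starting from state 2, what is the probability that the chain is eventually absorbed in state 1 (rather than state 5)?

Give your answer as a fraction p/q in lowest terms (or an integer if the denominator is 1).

Answer: 551/620

Derivation:
Let a_i = P(absorbed in 1 | start in state i).
Boundary conditions: a_1 = 1, a_5 = 0.
For each transient state i, a_i = sum_j P(i->j) * a_j:
  a_2 = 13/16*a_1 + 1/16*a_2 + 0*a_3 + 1/16*a_4 + 1/16*a_5
  a_3 = 5/16*a_1 + 3/16*a_2 + 1/8*a_3 + 0*a_4 + 3/8*a_5
  a_4 = 0*a_1 + 1/16*a_2 + 1/8*a_3 + 5/8*a_4 + 3/16*a_5

Substituting a_1 = 1 and a_5 = 0, rearrange to (I - Q) a = r where r[i] = P(i -> 1):
  [15/16, 0, -1/16] . (a_2, a_3, a_4) = 13/16
  [-3/16, 7/8, 0] . (a_2, a_3, a_4) = 5/16
  [-1/16, -1/8, 3/8] . (a_2, a_3, a_4) = 0

Solving yields:
  a_2 = 551/620
  a_3 = 679/1240
  a_4 = 41/124

Starting state is 2, so the absorption probability is a_2 = 551/620.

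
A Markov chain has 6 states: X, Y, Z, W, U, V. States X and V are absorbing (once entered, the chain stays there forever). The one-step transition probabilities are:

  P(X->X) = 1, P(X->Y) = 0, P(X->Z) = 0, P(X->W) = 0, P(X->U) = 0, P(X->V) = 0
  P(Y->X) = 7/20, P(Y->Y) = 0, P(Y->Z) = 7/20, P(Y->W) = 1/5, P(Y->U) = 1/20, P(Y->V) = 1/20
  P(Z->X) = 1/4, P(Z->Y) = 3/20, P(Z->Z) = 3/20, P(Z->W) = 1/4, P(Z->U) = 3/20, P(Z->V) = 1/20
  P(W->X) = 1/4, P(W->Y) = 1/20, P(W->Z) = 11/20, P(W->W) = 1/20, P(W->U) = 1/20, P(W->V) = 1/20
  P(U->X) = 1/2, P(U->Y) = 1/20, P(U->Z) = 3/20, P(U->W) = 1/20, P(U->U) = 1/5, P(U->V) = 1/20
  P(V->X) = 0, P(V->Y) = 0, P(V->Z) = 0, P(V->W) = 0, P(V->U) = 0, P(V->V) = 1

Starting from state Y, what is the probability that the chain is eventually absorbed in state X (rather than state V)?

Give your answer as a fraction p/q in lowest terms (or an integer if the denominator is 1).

Let a_i = P(absorbed in X | start in state i).
Boundary conditions: a_X = 1, a_V = 0.
For each transient state i, a_i = sum_j P(i->j) * a_j:
  a_Y = 7/20*a_X + 0*a_Y + 7/20*a_Z + 1/5*a_W + 1/20*a_U + 1/20*a_V
  a_Z = 1/4*a_X + 3/20*a_Y + 3/20*a_Z + 1/4*a_W + 3/20*a_U + 1/20*a_V
  a_W = 1/4*a_X + 1/20*a_Y + 11/20*a_Z + 1/20*a_W + 1/20*a_U + 1/20*a_V
  a_U = 1/2*a_X + 1/20*a_Y + 3/20*a_Z + 1/20*a_W + 1/5*a_U + 1/20*a_V

Substituting a_X = 1 and a_V = 0, rearrange to (I - Q) a = r where r[i] = P(i -> X):
  [1, -7/20, -1/5, -1/20] . (a_Y, a_Z, a_W, a_U) = 7/20
  [-3/20, 17/20, -1/4, -3/20] . (a_Y, a_Z, a_W, a_U) = 1/4
  [-1/20, -11/20, 19/20, -1/20] . (a_Y, a_Z, a_W, a_U) = 1/4
  [-1/20, -3/20, -1/20, 4/5] . (a_Y, a_Z, a_W, a_U) = 1/2

Solving yields:
  a_Y = 30117/34879
  a_Z = 29784/34879
  a_W = 29645/34879
  a_U = 31119/34879

Starting state is Y, so the absorption probability is a_Y = 30117/34879.

Answer: 30117/34879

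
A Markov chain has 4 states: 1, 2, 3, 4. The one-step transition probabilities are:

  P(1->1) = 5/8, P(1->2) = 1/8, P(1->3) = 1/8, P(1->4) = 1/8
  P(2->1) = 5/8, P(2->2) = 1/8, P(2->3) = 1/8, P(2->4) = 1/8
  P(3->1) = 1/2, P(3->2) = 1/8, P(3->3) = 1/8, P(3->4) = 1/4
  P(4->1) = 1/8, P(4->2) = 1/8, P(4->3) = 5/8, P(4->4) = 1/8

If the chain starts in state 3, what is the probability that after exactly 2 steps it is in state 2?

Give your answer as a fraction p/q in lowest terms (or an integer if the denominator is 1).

Computing P^2 by repeated multiplication:
P^1 =
  1: [5/8, 1/8, 1/8, 1/8]
  2: [5/8, 1/8, 1/8, 1/8]
  3: [1/2, 1/8, 1/8, 1/4]
  4: [1/8, 1/8, 5/8, 1/8]
P^2 =
  1: [35/64, 1/8, 3/16, 9/64]
  2: [35/64, 1/8, 3/16, 9/64]
  3: [31/64, 1/8, 1/4, 9/64]
  4: [31/64, 1/8, 3/16, 13/64]

(P^2)[3 -> 2] = 1/8

Answer: 1/8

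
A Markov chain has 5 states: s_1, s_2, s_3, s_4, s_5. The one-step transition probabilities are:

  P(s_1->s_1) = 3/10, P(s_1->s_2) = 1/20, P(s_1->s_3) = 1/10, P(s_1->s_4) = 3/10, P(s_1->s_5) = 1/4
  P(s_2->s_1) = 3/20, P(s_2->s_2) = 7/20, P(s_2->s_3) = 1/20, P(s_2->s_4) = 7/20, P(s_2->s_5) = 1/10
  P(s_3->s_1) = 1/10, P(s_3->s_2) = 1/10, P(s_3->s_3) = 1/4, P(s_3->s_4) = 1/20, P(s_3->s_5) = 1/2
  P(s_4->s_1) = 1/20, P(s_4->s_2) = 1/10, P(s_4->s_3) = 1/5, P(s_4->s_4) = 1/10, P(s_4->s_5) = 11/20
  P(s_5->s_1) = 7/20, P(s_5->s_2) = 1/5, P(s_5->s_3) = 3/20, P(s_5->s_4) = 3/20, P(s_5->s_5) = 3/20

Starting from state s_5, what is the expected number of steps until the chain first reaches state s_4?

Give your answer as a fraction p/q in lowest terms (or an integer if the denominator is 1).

Answer: 60790/12859

Derivation:
Let h_i = expected steps to first reach s_4 from state i.
Boundary: h_s_4 = 0.
First-step equations for the other states:
  h_s_1 = 1 + 3/10*h_s_1 + 1/20*h_s_2 + 1/10*h_s_3 + 3/10*h_s_4 + 1/4*h_s_5
  h_s_2 = 1 + 3/20*h_s_1 + 7/20*h_s_2 + 1/20*h_s_3 + 7/20*h_s_4 + 1/10*h_s_5
  h_s_3 = 1 + 1/10*h_s_1 + 1/10*h_s_2 + 1/4*h_s_3 + 1/20*h_s_4 + 1/2*h_s_5
  h_s_5 = 1 + 7/20*h_s_1 + 1/5*h_s_2 + 3/20*h_s_3 + 3/20*h_s_4 + 3/20*h_s_5

Substituting h_s_4 = 0 and rearranging gives the linear system (I - Q) h = 1:
  [7/10, -1/20, -1/10, -1/4] . (h_s_1, h_s_2, h_s_3, h_s_5) = 1
  [-3/20, 13/20, -1/20, -1/10] . (h_s_1, h_s_2, h_s_3, h_s_5) = 1
  [-1/10, -1/10, 3/4, -1/2] . (h_s_1, h_s_2, h_s_3, h_s_5) = 1
  [-7/20, -1/5, -3/20, 17/20] . (h_s_1, h_s_2, h_s_3, h_s_5) = 1

Solving yields:
  h_s_1 = 53590/12859
  h_s_2 = 610/167
  h_s_3 = 71080/12859
  h_s_5 = 60790/12859

Starting state is s_5, so the expected hitting time is h_s_5 = 60790/12859.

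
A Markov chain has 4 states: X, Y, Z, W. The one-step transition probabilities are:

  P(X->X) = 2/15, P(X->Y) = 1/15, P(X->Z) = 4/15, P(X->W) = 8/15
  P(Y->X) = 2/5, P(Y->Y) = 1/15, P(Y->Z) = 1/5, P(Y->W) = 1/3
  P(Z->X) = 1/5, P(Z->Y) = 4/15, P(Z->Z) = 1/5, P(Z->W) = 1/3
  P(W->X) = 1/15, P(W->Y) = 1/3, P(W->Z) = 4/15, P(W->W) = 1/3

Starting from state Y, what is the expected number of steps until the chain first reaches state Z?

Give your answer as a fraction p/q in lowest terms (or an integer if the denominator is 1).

Let h_i = expected steps to first reach Z from state i.
Boundary: h_Z = 0.
First-step equations for the other states:
  h_X = 1 + 2/15*h_X + 1/15*h_Y + 4/15*h_Z + 8/15*h_W
  h_Y = 1 + 2/5*h_X + 1/15*h_Y + 1/5*h_Z + 1/3*h_W
  h_W = 1 + 1/15*h_X + 1/3*h_Y + 4/15*h_Z + 1/3*h_W

Substituting h_Z = 0 and rearranging gives the linear system (I - Q) h = 1:
  [13/15, -1/15, -8/15] . (h_X, h_Y, h_W) = 1
  [-2/5, 14/15, -1/3] . (h_X, h_Y, h_W) = 1
  [-1/15, -1/3, 2/3] . (h_X, h_Y, h_W) = 1

Solving yields:
  h_X = 2115/539
  h_Y = 2250/539
  h_W = 195/49

Starting state is Y, so the expected hitting time is h_Y = 2250/539.

Answer: 2250/539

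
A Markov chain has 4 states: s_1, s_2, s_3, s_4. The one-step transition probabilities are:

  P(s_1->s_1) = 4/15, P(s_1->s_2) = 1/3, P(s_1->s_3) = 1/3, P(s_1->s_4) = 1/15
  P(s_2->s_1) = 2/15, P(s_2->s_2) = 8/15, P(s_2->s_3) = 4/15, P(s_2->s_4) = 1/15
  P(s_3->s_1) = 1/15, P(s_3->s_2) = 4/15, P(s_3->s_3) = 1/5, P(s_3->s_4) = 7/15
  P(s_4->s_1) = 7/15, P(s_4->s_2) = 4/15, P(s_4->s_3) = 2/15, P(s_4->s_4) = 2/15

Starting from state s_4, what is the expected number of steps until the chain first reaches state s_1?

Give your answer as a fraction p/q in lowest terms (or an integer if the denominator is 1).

Let h_i = expected steps to first reach s_1 from state i.
Boundary: h_s_1 = 0.
First-step equations for the other states:
  h_s_2 = 1 + 2/15*h_s_1 + 8/15*h_s_2 + 4/15*h_s_3 + 1/15*h_s_4
  h_s_3 = 1 + 1/15*h_s_1 + 4/15*h_s_2 + 1/5*h_s_3 + 7/15*h_s_4
  h_s_4 = 1 + 7/15*h_s_1 + 4/15*h_s_2 + 2/15*h_s_3 + 2/15*h_s_4

Substituting h_s_1 = 0 and rearranging gives the linear system (I - Q) h = 1:
  [7/15, -4/15, -1/15] . (h_s_2, h_s_3, h_s_4) = 1
  [-4/15, 4/5, -7/15] . (h_s_2, h_s_3, h_s_4) = 1
  [-4/15, -2/15, 13/15] . (h_s_2, h_s_3, h_s_4) = 1

Solving yields:
  h_s_2 = 590/103
  h_s_3 = 550/103
  h_s_4 = 385/103

Starting state is s_4, so the expected hitting time is h_s_4 = 385/103.

Answer: 385/103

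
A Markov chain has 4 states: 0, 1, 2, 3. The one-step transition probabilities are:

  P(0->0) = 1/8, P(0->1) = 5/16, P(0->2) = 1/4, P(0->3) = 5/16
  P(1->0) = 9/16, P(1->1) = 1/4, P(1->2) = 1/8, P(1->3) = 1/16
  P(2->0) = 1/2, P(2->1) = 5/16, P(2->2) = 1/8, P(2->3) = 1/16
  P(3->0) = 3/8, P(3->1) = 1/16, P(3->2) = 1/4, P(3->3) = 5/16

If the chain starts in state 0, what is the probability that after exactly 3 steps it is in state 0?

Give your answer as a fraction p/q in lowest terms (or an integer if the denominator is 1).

Answer: 1349/4096

Derivation:
Computing P^3 by repeated multiplication:
P^1 =
  0: [1/8, 5/16, 1/4, 5/16]
  1: [9/16, 1/4, 1/8, 1/16]
  2: [1/2, 5/16, 1/8, 1/16]
  3: [3/8, 1/16, 1/4, 5/16]
P^2 =
  0: [111/256, 55/256, 23/128, 11/64]
  1: [19/64, 9/32, 13/64, 7/32]
  2: [83/256, 71/256, 25/128, 13/64]
  3: [83/256, 59/256, 27/128, 15/64]
P^3 =
  0: [1349/4096, 1049/4096, 411/2048, 219/1024]
  1: [97/256, 123/512, 97/512, 49/256]
  2: [1517/4096, 1001/4096, 391/2048, 199/1024]
  3: [1489/4096, 981/4096, 399/2048, 207/1024]

(P^3)[0 -> 0] = 1349/4096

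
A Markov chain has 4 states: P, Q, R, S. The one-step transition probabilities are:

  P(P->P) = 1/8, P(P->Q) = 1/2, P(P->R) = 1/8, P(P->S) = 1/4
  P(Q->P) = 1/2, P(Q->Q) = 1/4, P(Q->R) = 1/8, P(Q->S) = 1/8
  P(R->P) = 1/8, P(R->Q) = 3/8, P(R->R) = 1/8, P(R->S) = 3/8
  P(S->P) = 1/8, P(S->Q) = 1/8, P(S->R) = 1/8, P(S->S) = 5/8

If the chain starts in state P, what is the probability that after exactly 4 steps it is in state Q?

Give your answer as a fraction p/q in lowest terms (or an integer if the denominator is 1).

Answer: 571/2048

Derivation:
Computing P^4 by repeated multiplication:
P^1 =
  P: [1/8, 1/2, 1/8, 1/4]
  Q: [1/2, 1/4, 1/8, 1/8]
  R: [1/8, 3/8, 1/8, 3/8]
  S: [1/8, 1/8, 1/8, 5/8]
P^2 =
  P: [5/16, 17/64, 1/8, 19/64]
  Q: [7/32, 3/8, 1/8, 9/32]
  R: [17/64, 1/4, 1/8, 23/64]
  S: [11/64, 7/32, 1/8, 31/64]
P^3 =
  P: [115/512, 157/512, 1/8, 11/32]
  Q: [17/64, 73/256, 1/8, 83/256]
  R: [7/32, 147/512, 1/8, 189/512]
  S: [53/256, 127/512, 1/8, 215/512]
P^4 =
  P: [983/4096, 571/2048, 1/8, 1459/4096]
  Q: [475/2048, 597/2048, 1/8, 45/128]
  R: [953/4096, 1123/4096, 1/8, 377/1024]
  S: [893/4096, 1085/4096, 1/8, 803/2048]

(P^4)[P -> Q] = 571/2048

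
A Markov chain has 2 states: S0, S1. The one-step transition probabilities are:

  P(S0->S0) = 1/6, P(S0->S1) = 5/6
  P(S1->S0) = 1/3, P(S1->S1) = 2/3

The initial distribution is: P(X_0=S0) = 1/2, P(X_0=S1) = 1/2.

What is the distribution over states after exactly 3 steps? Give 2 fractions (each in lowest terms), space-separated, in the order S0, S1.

Answer: 41/144 103/144

Derivation:
Propagating the distribution step by step (d_{t+1} = d_t * P):
d_0 = (S0=1/2, S1=1/2)
  d_1[S0] = 1/2*1/6 + 1/2*1/3 = 1/4
  d_1[S1] = 1/2*5/6 + 1/2*2/3 = 3/4
d_1 = (S0=1/4, S1=3/4)
  d_2[S0] = 1/4*1/6 + 3/4*1/3 = 7/24
  d_2[S1] = 1/4*5/6 + 3/4*2/3 = 17/24
d_2 = (S0=7/24, S1=17/24)
  d_3[S0] = 7/24*1/6 + 17/24*1/3 = 41/144
  d_3[S1] = 7/24*5/6 + 17/24*2/3 = 103/144
d_3 = (S0=41/144, S1=103/144)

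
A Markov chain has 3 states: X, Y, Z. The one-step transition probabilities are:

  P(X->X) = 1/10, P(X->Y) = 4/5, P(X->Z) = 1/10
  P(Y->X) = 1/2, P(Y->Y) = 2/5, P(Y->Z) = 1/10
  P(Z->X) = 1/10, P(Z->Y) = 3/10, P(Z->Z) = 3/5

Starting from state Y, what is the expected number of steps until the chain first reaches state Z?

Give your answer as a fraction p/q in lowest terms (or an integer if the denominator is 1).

Answer: 10

Derivation:
Let h_i = expected steps to first reach Z from state i.
Boundary: h_Z = 0.
First-step equations for the other states:
  h_X = 1 + 1/10*h_X + 4/5*h_Y + 1/10*h_Z
  h_Y = 1 + 1/2*h_X + 2/5*h_Y + 1/10*h_Z

Substituting h_Z = 0 and rearranging gives the linear system (I - Q) h = 1:
  [9/10, -4/5] . (h_X, h_Y) = 1
  [-1/2, 3/5] . (h_X, h_Y) = 1

Solving yields:
  h_X = 10
  h_Y = 10

Starting state is Y, so the expected hitting time is h_Y = 10.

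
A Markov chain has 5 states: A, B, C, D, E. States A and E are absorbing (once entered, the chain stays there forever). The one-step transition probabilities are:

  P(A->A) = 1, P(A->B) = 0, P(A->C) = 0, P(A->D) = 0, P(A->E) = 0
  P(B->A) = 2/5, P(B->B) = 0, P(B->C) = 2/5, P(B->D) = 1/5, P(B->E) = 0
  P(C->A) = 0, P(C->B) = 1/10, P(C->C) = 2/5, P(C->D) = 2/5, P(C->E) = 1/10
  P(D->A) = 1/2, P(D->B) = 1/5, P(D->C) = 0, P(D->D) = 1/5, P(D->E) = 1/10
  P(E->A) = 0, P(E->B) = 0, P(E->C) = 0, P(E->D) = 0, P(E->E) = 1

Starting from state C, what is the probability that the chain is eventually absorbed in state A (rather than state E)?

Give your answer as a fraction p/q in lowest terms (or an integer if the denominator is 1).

Let a_i = P(absorbed in A | start in state i).
Boundary conditions: a_A = 1, a_E = 0.
For each transient state i, a_i = sum_j P(i->j) * a_j:
  a_B = 2/5*a_A + 0*a_B + 2/5*a_C + 1/5*a_D + 0*a_E
  a_C = 0*a_A + 1/10*a_B + 2/5*a_C + 2/5*a_D + 1/10*a_E
  a_D = 1/2*a_A + 1/5*a_B + 0*a_C + 1/5*a_D + 1/10*a_E

Substituting a_A = 1 and a_E = 0, rearrange to (I - Q) a = r where r[i] = P(i -> A):
  [1, -2/5, -1/5] . (a_B, a_C, a_D) = 2/5
  [-1/10, 3/5, -2/5] . (a_B, a_C, a_D) = 0
  [-1/5, 0, 4/5] . (a_B, a_C, a_D) = 1/2

Solving yields:
  a_B = 83/98
  a_C = 137/196
  a_D = 41/49

Starting state is C, so the absorption probability is a_C = 137/196.

Answer: 137/196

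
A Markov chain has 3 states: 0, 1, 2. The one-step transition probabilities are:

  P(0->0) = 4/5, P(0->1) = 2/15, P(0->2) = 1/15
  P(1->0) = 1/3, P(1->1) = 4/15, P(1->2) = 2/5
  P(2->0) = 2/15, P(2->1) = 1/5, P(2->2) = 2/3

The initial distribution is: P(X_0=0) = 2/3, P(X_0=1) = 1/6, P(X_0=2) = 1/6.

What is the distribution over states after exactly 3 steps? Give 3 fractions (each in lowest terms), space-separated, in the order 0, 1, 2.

Propagating the distribution step by step (d_{t+1} = d_t * P):
d_0 = (0=2/3, 1=1/6, 2=1/6)
  d_1[0] = 2/3*4/5 + 1/6*1/3 + 1/6*2/15 = 11/18
  d_1[1] = 2/3*2/15 + 1/6*4/15 + 1/6*1/5 = 1/6
  d_1[2] = 2/3*1/15 + 1/6*2/5 + 1/6*2/3 = 2/9
d_1 = (0=11/18, 1=1/6, 2=2/9)
  d_2[0] = 11/18*4/5 + 1/6*1/3 + 2/9*2/15 = 31/54
  d_2[1] = 11/18*2/15 + 1/6*4/15 + 2/9*1/5 = 23/135
  d_2[2] = 11/18*1/15 + 1/6*2/5 + 2/9*2/3 = 23/90
d_2 = (0=31/54, 1=23/135, 2=23/90)
  d_3[0] = 31/54*4/5 + 23/135*1/3 + 23/90*2/15 = 1114/2025
  d_3[1] = 31/54*2/15 + 23/135*4/15 + 23/90*1/5 = 701/4050
  d_3[2] = 31/54*1/15 + 23/135*2/5 + 23/90*2/3 = 1121/4050
d_3 = (0=1114/2025, 1=701/4050, 2=1121/4050)

Answer: 1114/2025 701/4050 1121/4050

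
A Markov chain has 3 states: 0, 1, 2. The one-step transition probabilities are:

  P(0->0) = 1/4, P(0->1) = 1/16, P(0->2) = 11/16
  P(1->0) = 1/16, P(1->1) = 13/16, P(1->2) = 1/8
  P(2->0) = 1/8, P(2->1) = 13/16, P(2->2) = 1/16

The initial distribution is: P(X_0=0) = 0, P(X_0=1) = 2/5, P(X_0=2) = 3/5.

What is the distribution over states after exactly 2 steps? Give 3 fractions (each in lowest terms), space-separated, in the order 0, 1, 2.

Propagating the distribution step by step (d_{t+1} = d_t * P):
d_0 = (0=0, 1=2/5, 2=3/5)
  d_1[0] = 0*1/4 + 2/5*1/16 + 3/5*1/8 = 1/10
  d_1[1] = 0*1/16 + 2/5*13/16 + 3/5*13/16 = 13/16
  d_1[2] = 0*11/16 + 2/5*1/8 + 3/5*1/16 = 7/80
d_1 = (0=1/10, 1=13/16, 2=7/80)
  d_2[0] = 1/10*1/4 + 13/16*1/16 + 7/80*1/8 = 111/1280
  d_2[1] = 1/10*1/16 + 13/16*13/16 + 7/80*13/16 = 59/80
  d_2[2] = 1/10*11/16 + 13/16*1/8 + 7/80*1/16 = 45/256
d_2 = (0=111/1280, 1=59/80, 2=45/256)

Answer: 111/1280 59/80 45/256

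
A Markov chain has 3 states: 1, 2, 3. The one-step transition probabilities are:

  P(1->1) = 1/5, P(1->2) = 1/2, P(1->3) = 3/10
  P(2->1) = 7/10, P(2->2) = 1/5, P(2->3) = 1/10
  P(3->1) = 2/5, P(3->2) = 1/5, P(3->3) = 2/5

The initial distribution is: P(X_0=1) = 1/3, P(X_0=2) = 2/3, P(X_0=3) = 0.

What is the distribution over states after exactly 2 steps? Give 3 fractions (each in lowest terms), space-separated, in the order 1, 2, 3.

Answer: 23/60 9/25 77/300

Derivation:
Propagating the distribution step by step (d_{t+1} = d_t * P):
d_0 = (1=1/3, 2=2/3, 3=0)
  d_1[1] = 1/3*1/5 + 2/3*7/10 + 0*2/5 = 8/15
  d_1[2] = 1/3*1/2 + 2/3*1/5 + 0*1/5 = 3/10
  d_1[3] = 1/3*3/10 + 2/3*1/10 + 0*2/5 = 1/6
d_1 = (1=8/15, 2=3/10, 3=1/6)
  d_2[1] = 8/15*1/5 + 3/10*7/10 + 1/6*2/5 = 23/60
  d_2[2] = 8/15*1/2 + 3/10*1/5 + 1/6*1/5 = 9/25
  d_2[3] = 8/15*3/10 + 3/10*1/10 + 1/6*2/5 = 77/300
d_2 = (1=23/60, 2=9/25, 3=77/300)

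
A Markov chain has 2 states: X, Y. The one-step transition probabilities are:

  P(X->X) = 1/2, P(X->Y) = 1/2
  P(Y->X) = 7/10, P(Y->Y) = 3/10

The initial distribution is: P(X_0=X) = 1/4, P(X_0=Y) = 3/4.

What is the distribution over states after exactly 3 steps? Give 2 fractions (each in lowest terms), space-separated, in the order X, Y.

Answer: 293/500 207/500

Derivation:
Propagating the distribution step by step (d_{t+1} = d_t * P):
d_0 = (X=1/4, Y=3/4)
  d_1[X] = 1/4*1/2 + 3/4*7/10 = 13/20
  d_1[Y] = 1/4*1/2 + 3/4*3/10 = 7/20
d_1 = (X=13/20, Y=7/20)
  d_2[X] = 13/20*1/2 + 7/20*7/10 = 57/100
  d_2[Y] = 13/20*1/2 + 7/20*3/10 = 43/100
d_2 = (X=57/100, Y=43/100)
  d_3[X] = 57/100*1/2 + 43/100*7/10 = 293/500
  d_3[Y] = 57/100*1/2 + 43/100*3/10 = 207/500
d_3 = (X=293/500, Y=207/500)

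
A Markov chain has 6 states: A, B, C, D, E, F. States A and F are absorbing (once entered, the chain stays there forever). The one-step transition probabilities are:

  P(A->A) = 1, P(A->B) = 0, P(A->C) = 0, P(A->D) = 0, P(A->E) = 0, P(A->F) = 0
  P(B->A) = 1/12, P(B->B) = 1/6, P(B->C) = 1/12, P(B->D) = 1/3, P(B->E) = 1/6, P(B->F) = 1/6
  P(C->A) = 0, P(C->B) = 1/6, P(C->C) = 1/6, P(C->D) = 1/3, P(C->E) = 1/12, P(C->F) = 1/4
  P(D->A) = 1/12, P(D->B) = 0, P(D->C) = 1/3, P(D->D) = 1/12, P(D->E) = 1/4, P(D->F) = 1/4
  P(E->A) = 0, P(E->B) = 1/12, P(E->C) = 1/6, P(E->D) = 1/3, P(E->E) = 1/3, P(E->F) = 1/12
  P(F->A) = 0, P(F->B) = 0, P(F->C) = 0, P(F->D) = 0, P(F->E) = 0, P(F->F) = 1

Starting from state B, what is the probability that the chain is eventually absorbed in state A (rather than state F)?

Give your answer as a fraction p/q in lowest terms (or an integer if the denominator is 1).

Answer: 78/365

Derivation:
Let a_i = P(absorbed in A | start in state i).
Boundary conditions: a_A = 1, a_F = 0.
For each transient state i, a_i = sum_j P(i->j) * a_j:
  a_B = 1/12*a_A + 1/6*a_B + 1/12*a_C + 1/3*a_D + 1/6*a_E + 1/6*a_F
  a_C = 0*a_A + 1/6*a_B + 1/6*a_C + 1/3*a_D + 1/12*a_E + 1/4*a_F
  a_D = 1/12*a_A + 0*a_B + 1/3*a_C + 1/12*a_D + 1/4*a_E + 1/4*a_F
  a_E = 0*a_A + 1/12*a_B + 1/6*a_C + 1/3*a_D + 1/3*a_E + 1/12*a_F

Substituting a_A = 1 and a_F = 0, rearrange to (I - Q) a = r where r[i] = P(i -> A):
  [5/6, -1/12, -1/3, -1/6] . (a_B, a_C, a_D, a_E) = 1/12
  [-1/6, 5/6, -1/3, -1/12] . (a_B, a_C, a_D, a_E) = 0
  [0, -1/3, 11/12, -1/4] . (a_B, a_C, a_D, a_E) = 1/12
  [-1/12, -1/6, -1/3, 2/3] . (a_B, a_C, a_D, a_E) = 0

Solving yields:
  a_B = 78/365
  a_C = 47/365
  a_D = 13/73
  a_E = 54/365

Starting state is B, so the absorption probability is a_B = 78/365.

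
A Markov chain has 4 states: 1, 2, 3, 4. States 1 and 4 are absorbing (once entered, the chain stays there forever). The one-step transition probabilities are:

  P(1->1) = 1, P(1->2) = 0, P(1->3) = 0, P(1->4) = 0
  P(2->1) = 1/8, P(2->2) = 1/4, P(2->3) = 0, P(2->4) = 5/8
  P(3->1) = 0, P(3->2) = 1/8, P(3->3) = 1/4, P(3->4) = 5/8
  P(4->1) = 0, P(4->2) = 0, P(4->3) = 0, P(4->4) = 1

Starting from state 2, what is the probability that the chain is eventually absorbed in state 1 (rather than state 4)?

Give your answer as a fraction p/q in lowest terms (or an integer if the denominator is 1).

Answer: 1/6

Derivation:
Let a_i = P(absorbed in 1 | start in state i).
Boundary conditions: a_1 = 1, a_4 = 0.
For each transient state i, a_i = sum_j P(i->j) * a_j:
  a_2 = 1/8*a_1 + 1/4*a_2 + 0*a_3 + 5/8*a_4
  a_3 = 0*a_1 + 1/8*a_2 + 1/4*a_3 + 5/8*a_4

Substituting a_1 = 1 and a_4 = 0, rearrange to (I - Q) a = r where r[i] = P(i -> 1):
  [3/4, 0] . (a_2, a_3) = 1/8
  [-1/8, 3/4] . (a_2, a_3) = 0

Solving yields:
  a_2 = 1/6
  a_3 = 1/36

Starting state is 2, so the absorption probability is a_2 = 1/6.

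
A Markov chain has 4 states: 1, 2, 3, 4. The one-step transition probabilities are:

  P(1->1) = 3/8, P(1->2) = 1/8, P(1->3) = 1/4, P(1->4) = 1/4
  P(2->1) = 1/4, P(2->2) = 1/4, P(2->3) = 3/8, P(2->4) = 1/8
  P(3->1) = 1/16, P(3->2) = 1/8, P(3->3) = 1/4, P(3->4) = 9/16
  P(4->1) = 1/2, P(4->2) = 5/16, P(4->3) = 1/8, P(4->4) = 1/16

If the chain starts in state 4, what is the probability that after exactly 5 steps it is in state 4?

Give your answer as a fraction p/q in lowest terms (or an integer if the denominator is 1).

Answer: 265291/1048576

Derivation:
Computing P^5 by repeated multiplication:
P^1 =
  1: [3/8, 1/8, 1/4, 1/4]
  2: [1/4, 1/4, 3/8, 1/8]
  3: [1/16, 1/8, 1/4, 9/16]
  4: [1/2, 5/16, 1/8, 1/16]
P^2 =
  1: [5/16, 3/16, 15/64, 17/64]
  2: [31/128, 23/128, 17/64, 5/16]
  3: [45/128, 63/256, 25/128, 53/256]
  4: [39/128, 45/256, 9/32, 61/256]
P^3 =
  1: [319/1024, 203/1024, 123/512, 1/4]
  2: [79/256, 211/1024, 239/1024, 129/512]
  3: [633/2048, 797/4096, 261/1024, 989/4096]
  4: [151/512, 785/4096, 31/128, 1111/4096]
P^4 =
  1: [1255/4096, 1611/8192, 1995/8192, 519/2048]
  2: [5043/16384, 811/4096, 2001/8192, 4095/16384]
  3: [4935/16384, 12753/65536, 125/512, 17043/65536]
  4: [5067/16384, 13095/65536, 3933/16384, 16441/65536]
P^5 =
  1: [40107/131072, 12917/65536, 15919/65536, 33293/131072]
  2: [19999/65536, 51541/262144, 31917/131072, 66773/262144]
  3: [80449/262144, 207707/1048576, 63391/262144, 265509/1048576]
  4: [10039/32768, 206585/1048576, 63863/262144, 265291/1048576]

(P^5)[4 -> 4] = 265291/1048576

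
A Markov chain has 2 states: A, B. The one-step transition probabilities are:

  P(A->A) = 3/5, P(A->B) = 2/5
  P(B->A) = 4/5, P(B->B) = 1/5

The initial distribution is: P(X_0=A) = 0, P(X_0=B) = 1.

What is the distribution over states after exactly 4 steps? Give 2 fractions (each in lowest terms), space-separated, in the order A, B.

Answer: 416/625 209/625

Derivation:
Propagating the distribution step by step (d_{t+1} = d_t * P):
d_0 = (A=0, B=1)
  d_1[A] = 0*3/5 + 1*4/5 = 4/5
  d_1[B] = 0*2/5 + 1*1/5 = 1/5
d_1 = (A=4/5, B=1/5)
  d_2[A] = 4/5*3/5 + 1/5*4/5 = 16/25
  d_2[B] = 4/5*2/5 + 1/5*1/5 = 9/25
d_2 = (A=16/25, B=9/25)
  d_3[A] = 16/25*3/5 + 9/25*4/5 = 84/125
  d_3[B] = 16/25*2/5 + 9/25*1/5 = 41/125
d_3 = (A=84/125, B=41/125)
  d_4[A] = 84/125*3/5 + 41/125*4/5 = 416/625
  d_4[B] = 84/125*2/5 + 41/125*1/5 = 209/625
d_4 = (A=416/625, B=209/625)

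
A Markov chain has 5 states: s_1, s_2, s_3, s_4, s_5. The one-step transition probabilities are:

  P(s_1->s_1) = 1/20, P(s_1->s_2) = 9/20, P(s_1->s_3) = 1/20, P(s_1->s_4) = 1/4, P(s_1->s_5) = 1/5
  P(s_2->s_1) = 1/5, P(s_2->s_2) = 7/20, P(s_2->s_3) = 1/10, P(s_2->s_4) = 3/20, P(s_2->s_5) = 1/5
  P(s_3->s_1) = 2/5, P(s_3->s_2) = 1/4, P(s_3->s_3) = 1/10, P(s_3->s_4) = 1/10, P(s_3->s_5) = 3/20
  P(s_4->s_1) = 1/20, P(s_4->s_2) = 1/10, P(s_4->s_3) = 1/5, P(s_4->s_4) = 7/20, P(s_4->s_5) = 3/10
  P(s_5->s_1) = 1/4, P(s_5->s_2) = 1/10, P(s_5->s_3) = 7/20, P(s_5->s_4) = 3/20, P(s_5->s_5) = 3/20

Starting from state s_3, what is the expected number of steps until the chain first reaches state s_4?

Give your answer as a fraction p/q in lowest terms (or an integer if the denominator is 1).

Answer: 50875/8072

Derivation:
Let h_i = expected steps to first reach s_4 from state i.
Boundary: h_s_4 = 0.
First-step equations for the other states:
  h_s_1 = 1 + 1/20*h_s_1 + 9/20*h_s_2 + 1/20*h_s_3 + 1/4*h_s_4 + 1/5*h_s_5
  h_s_2 = 1 + 1/5*h_s_1 + 7/20*h_s_2 + 1/10*h_s_3 + 3/20*h_s_4 + 1/5*h_s_5
  h_s_3 = 1 + 2/5*h_s_1 + 1/4*h_s_2 + 1/10*h_s_3 + 1/10*h_s_4 + 3/20*h_s_5
  h_s_5 = 1 + 1/4*h_s_1 + 1/10*h_s_2 + 7/20*h_s_3 + 3/20*h_s_4 + 3/20*h_s_5

Substituting h_s_4 = 0 and rearranging gives the linear system (I - Q) h = 1:
  [19/20, -9/20, -1/20, -1/5] . (h_s_1, h_s_2, h_s_3, h_s_5) = 1
  [-1/5, 13/20, -1/10, -1/5] . (h_s_1, h_s_2, h_s_3, h_s_5) = 1
  [-2/5, -1/4, 9/10, -3/20] . (h_s_1, h_s_2, h_s_3, h_s_5) = 1
  [-1/4, -1/10, -7/20, 17/20] . (h_s_1, h_s_2, h_s_3, h_s_5) = 1

Solving yields:
  h_s_1 = 44935/8072
  h_s_2 = 24645/4036
  h_s_3 = 50875/8072
  h_s_5 = 12365/2018

Starting state is s_3, so the expected hitting time is h_s_3 = 50875/8072.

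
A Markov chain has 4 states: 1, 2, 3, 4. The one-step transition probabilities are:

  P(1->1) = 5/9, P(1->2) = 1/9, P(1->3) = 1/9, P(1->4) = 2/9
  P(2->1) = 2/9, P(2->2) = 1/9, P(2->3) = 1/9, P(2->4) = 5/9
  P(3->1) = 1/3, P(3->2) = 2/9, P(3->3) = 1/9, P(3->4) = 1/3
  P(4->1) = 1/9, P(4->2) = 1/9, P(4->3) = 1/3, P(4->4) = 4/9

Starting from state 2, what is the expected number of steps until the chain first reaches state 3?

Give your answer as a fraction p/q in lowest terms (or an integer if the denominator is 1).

Let h_i = expected steps to first reach 3 from state i.
Boundary: h_3 = 0.
First-step equations for the other states:
  h_1 = 1 + 5/9*h_1 + 1/9*h_2 + 1/9*h_3 + 2/9*h_4
  h_2 = 1 + 2/9*h_1 + 1/9*h_2 + 1/9*h_3 + 5/9*h_4
  h_4 = 1 + 1/9*h_1 + 1/9*h_2 + 1/3*h_3 + 4/9*h_4

Substituting h_3 = 0 and rearranging gives the linear system (I - Q) h = 1:
  [4/9, -1/9, -2/9] . (h_1, h_2, h_4) = 1
  [-2/9, 8/9, -5/9] . (h_1, h_2, h_4) = 1
  [-1/9, -1/9, 5/9] . (h_1, h_2, h_4) = 1

Solving yields:
  h_1 = 27/5
  h_2 = 171/35
  h_4 = 27/7

Starting state is 2, so the expected hitting time is h_2 = 171/35.

Answer: 171/35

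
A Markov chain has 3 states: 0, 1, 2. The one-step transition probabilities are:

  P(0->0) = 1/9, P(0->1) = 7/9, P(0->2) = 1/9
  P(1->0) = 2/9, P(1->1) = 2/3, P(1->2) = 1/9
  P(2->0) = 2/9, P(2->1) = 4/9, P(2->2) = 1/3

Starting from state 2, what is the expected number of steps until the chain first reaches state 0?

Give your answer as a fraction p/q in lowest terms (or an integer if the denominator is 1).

Answer: 9/2

Derivation:
Let h_i = expected steps to first reach 0 from state i.
Boundary: h_0 = 0.
First-step equations for the other states:
  h_1 = 1 + 2/9*h_0 + 2/3*h_1 + 1/9*h_2
  h_2 = 1 + 2/9*h_0 + 4/9*h_1 + 1/3*h_2

Substituting h_0 = 0 and rearranging gives the linear system (I - Q) h = 1:
  [1/3, -1/9] . (h_1, h_2) = 1
  [-4/9, 2/3] . (h_1, h_2) = 1

Solving yields:
  h_1 = 9/2
  h_2 = 9/2

Starting state is 2, so the expected hitting time is h_2 = 9/2.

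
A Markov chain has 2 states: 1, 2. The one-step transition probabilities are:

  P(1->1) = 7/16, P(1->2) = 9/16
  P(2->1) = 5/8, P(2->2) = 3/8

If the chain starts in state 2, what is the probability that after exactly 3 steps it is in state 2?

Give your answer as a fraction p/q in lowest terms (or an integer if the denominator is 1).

Computing P^3 by repeated multiplication:
P^1 =
  1: [7/16, 9/16]
  2: [5/8, 3/8]
P^2 =
  1: [139/256, 117/256]
  2: [65/128, 63/128]
P^3 =
  1: [2143/4096, 1953/4096]
  2: [1085/2048, 963/2048]

(P^3)[2 -> 2] = 963/2048

Answer: 963/2048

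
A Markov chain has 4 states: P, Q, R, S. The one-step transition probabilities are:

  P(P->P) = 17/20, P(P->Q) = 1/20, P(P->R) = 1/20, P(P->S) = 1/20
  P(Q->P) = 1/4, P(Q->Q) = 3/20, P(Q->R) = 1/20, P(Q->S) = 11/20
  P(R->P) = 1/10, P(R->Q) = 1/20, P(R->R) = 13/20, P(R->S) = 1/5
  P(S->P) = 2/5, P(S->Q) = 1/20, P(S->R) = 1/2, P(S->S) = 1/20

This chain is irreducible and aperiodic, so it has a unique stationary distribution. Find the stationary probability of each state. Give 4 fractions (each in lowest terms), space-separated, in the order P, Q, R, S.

The stationary distribution satisfies pi = pi * P, i.e.:
  pi_P = 17/20*pi_P + 1/4*pi_Q + 1/10*pi_R + 2/5*pi_S
  pi_Q = 1/20*pi_P + 3/20*pi_Q + 1/20*pi_R + 1/20*pi_S
  pi_R = 1/20*pi_P + 1/20*pi_Q + 13/20*pi_R + 1/2*pi_S
  pi_S = 1/20*pi_P + 11/20*pi_Q + 1/5*pi_R + 1/20*pi_S
with normalization: pi_P + pi_Q + pi_R + pi_S = 1.

Using the first 3 balance equations plus normalization, the linear system A*pi = b is:
  [-3/20, 1/4, 1/10, 2/5] . pi = 0
  [1/20, -17/20, 1/20, 1/20] . pi = 0
  [1/20, 1/20, -7/20, 1/2] . pi = 0
  [1, 1, 1, 1] . pi = 1

Solving yields:
  pi_P = 457/798
  pi_Q = 1/18
  pi_R = 34/133
  pi_S = 139/1197

Verification (pi * P):
  457/798*17/20 + 1/18*1/4 + 34/133*1/10 + 139/1197*2/5 = 457/798 = pi_P  (ok)
  457/798*1/20 + 1/18*3/20 + 34/133*1/20 + 139/1197*1/20 = 1/18 = pi_Q  (ok)
  457/798*1/20 + 1/18*1/20 + 34/133*13/20 + 139/1197*1/2 = 34/133 = pi_R  (ok)
  457/798*1/20 + 1/18*11/20 + 34/133*1/5 + 139/1197*1/20 = 139/1197 = pi_S  (ok)

Answer: 457/798 1/18 34/133 139/1197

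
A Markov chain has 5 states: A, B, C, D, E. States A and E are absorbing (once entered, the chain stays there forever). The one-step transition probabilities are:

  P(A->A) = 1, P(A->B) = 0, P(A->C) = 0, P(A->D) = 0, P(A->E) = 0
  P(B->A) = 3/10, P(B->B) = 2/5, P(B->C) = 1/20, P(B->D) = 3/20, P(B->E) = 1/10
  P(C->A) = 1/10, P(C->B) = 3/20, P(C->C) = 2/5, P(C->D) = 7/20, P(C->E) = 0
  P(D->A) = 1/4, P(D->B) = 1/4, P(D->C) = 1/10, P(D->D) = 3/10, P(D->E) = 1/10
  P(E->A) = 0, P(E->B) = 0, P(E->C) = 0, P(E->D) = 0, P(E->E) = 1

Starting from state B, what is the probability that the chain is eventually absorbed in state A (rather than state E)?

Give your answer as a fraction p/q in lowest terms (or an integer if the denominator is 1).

Answer: 1179/1573

Derivation:
Let a_i = P(absorbed in A | start in state i).
Boundary conditions: a_A = 1, a_E = 0.
For each transient state i, a_i = sum_j P(i->j) * a_j:
  a_B = 3/10*a_A + 2/5*a_B + 1/20*a_C + 3/20*a_D + 1/10*a_E
  a_C = 1/10*a_A + 3/20*a_B + 2/5*a_C + 7/20*a_D + 0*a_E
  a_D = 1/4*a_A + 1/4*a_B + 1/10*a_C + 3/10*a_D + 1/10*a_E

Substituting a_A = 1 and a_E = 0, rearrange to (I - Q) a = r where r[i] = P(i -> A):
  [3/5, -1/20, -3/20] . (a_B, a_C, a_D) = 3/10
  [-3/20, 3/5, -7/20] . (a_B, a_C, a_D) = 1/10
  [-1/4, -1/10, 7/10] . (a_B, a_C, a_D) = 1/4

Solving yields:
  a_B = 1179/1573
  a_C = 1233/1573
  a_D = 1159/1573

Starting state is B, so the absorption probability is a_B = 1179/1573.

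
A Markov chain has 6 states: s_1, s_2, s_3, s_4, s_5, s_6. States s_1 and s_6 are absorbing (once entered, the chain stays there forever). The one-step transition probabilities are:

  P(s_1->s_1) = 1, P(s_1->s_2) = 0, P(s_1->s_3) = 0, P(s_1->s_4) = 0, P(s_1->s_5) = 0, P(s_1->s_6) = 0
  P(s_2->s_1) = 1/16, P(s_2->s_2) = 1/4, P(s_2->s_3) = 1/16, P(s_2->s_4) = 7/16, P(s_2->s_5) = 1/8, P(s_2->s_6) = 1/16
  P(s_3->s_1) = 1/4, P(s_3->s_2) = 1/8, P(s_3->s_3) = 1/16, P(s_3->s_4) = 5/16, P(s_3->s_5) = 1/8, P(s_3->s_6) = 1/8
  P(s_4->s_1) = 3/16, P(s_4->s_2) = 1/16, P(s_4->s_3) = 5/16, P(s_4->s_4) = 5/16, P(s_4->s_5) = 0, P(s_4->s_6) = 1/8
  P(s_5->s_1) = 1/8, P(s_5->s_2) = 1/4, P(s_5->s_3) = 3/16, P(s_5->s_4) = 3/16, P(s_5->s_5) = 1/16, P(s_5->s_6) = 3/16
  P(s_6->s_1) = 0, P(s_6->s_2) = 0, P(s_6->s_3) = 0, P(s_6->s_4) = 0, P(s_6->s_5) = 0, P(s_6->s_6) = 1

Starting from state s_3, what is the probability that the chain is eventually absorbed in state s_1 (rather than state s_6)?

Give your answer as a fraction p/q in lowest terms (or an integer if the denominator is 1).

Let a_i = P(absorbed in s_1 | start in state i).
Boundary conditions: a_s_1 = 1, a_s_6 = 0.
For each transient state i, a_i = sum_j P(i->j) * a_j:
  a_s_2 = 1/16*a_s_1 + 1/4*a_s_2 + 1/16*a_s_3 + 7/16*a_s_4 + 1/8*a_s_5 + 1/16*a_s_6
  a_s_3 = 1/4*a_s_1 + 1/8*a_s_2 + 1/16*a_s_3 + 5/16*a_s_4 + 1/8*a_s_5 + 1/8*a_s_6
  a_s_4 = 3/16*a_s_1 + 1/16*a_s_2 + 5/16*a_s_3 + 5/16*a_s_4 + 0*a_s_5 + 1/8*a_s_6
  a_s_5 = 1/8*a_s_1 + 1/4*a_s_2 + 3/16*a_s_3 + 3/16*a_s_4 + 1/16*a_s_5 + 3/16*a_s_6

Substituting a_s_1 = 1 and a_s_6 = 0, rearrange to (I - Q) a = r where r[i] = P(i -> s_1):
  [3/4, -1/16, -7/16, -1/8] . (a_s_2, a_s_3, a_s_4, a_s_5) = 1/16
  [-1/8, 15/16, -5/16, -1/8] . (a_s_2, a_s_3, a_s_4, a_s_5) = 1/4
  [-1/16, -5/16, 11/16, 0] . (a_s_2, a_s_3, a_s_4, a_s_5) = 3/16
  [-1/4, -3/16, -3/16, 15/16] . (a_s_2, a_s_3, a_s_4, a_s_5) = 1/8

Solving yields:
  a_s_2 = 1849/3209
  a_s_3 = 11861/19254
  a_s_4 = 11651/19254
  a_s_5 = 5114/9627

Starting state is s_3, so the absorption probability is a_s_3 = 11861/19254.

Answer: 11861/19254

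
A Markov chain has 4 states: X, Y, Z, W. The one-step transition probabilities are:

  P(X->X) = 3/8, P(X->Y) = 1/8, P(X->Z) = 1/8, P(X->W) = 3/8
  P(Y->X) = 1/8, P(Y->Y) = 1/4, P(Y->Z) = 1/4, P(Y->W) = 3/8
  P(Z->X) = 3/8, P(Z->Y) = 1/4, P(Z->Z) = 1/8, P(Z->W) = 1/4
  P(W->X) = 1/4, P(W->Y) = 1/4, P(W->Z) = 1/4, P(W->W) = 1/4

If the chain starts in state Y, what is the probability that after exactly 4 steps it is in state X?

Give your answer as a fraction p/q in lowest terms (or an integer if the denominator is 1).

Answer: 577/2048

Derivation:
Computing P^4 by repeated multiplication:
P^1 =
  X: [3/8, 1/8, 1/8, 3/8]
  Y: [1/8, 1/4, 1/4, 3/8]
  Z: [3/8, 1/4, 1/8, 1/4]
  W: [1/4, 1/4, 1/4, 1/4]
P^2 =
  X: [19/64, 13/64, 3/16, 5/16]
  Y: [17/64, 15/64, 13/64, 19/64]
  Z: [9/32, 13/64, 3/16, 21/64]
  W: [9/32, 7/32, 3/16, 5/16]
P^3 =
  X: [73/256, 109/512, 97/512, 5/16]
  Y: [143/512, 111/512, 49/256, 5/16]
  Z: [145/512, 55/256, 49/256, 159/512]
  W: [9/32, 55/256, 49/256, 5/16]
P^4 =
  X: [579/2048, 439/2048, 781/4096, 1279/4096]
  Y: [577/2048, 881/4096, 783/4096, 639/2048]
  Z: [1157/4096, 879/4096, 781/4096, 1279/4096]
  W: [289/1024, 55/256, 391/2048, 639/2048]

(P^4)[Y -> X] = 577/2048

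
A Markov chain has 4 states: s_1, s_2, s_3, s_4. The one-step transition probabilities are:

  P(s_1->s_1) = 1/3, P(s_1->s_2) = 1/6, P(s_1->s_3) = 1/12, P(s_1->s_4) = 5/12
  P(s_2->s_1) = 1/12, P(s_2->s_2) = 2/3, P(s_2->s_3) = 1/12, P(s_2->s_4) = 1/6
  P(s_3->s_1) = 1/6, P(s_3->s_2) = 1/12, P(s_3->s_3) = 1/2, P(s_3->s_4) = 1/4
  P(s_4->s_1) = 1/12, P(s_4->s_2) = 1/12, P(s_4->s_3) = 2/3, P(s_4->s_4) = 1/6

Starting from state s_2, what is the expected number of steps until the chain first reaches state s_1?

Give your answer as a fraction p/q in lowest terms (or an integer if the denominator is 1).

Answer: 924/103

Derivation:
Let h_i = expected steps to first reach s_1 from state i.
Boundary: h_s_1 = 0.
First-step equations for the other states:
  h_s_2 = 1 + 1/12*h_s_1 + 2/3*h_s_2 + 1/12*h_s_3 + 1/6*h_s_4
  h_s_3 = 1 + 1/6*h_s_1 + 1/12*h_s_2 + 1/2*h_s_3 + 1/4*h_s_4
  h_s_4 = 1 + 1/12*h_s_1 + 1/12*h_s_2 + 2/3*h_s_3 + 1/6*h_s_4

Substituting h_s_1 = 0 and rearranging gives the linear system (I - Q) h = 1:
  [1/3, -1/12, -1/6] . (h_s_2, h_s_3, h_s_4) = 1
  [-1/12, 1/2, -1/4] . (h_s_2, h_s_3, h_s_4) = 1
  [-1/12, -2/3, 5/6] . (h_s_2, h_s_3, h_s_4) = 1

Solving yields:
  h_s_2 = 924/103
  h_s_3 = 780/103
  h_s_4 = 840/103

Starting state is s_2, so the expected hitting time is h_s_2 = 924/103.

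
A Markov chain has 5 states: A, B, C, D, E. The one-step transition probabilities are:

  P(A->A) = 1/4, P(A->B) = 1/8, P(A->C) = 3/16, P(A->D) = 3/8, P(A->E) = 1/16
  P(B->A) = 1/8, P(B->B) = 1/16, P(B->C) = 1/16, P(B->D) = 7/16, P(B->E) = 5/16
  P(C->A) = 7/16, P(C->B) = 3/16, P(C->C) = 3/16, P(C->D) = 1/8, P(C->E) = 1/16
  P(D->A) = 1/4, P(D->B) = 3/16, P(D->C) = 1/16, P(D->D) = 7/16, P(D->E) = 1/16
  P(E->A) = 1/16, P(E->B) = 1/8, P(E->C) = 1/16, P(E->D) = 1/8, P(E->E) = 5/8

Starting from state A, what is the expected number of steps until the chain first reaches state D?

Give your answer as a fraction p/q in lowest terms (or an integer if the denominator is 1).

Let h_i = expected steps to first reach D from state i.
Boundary: h_D = 0.
First-step equations for the other states:
  h_A = 1 + 1/4*h_A + 1/8*h_B + 3/16*h_C + 3/8*h_D + 1/16*h_E
  h_B = 1 + 1/8*h_A + 1/16*h_B + 1/16*h_C + 7/16*h_D + 5/16*h_E
  h_C = 1 + 7/16*h_A + 3/16*h_B + 3/16*h_C + 1/8*h_D + 1/16*h_E
  h_E = 1 + 1/16*h_A + 1/8*h_B + 1/16*h_C + 1/8*h_D + 5/8*h_E

Substituting h_D = 0 and rearranging gives the linear system (I - Q) h = 1:
  [3/4, -1/8, -3/16, -1/16] . (h_A, h_B, h_C, h_E) = 1
  [-1/8, 15/16, -1/16, -5/16] . (h_A, h_B, h_C, h_E) = 1
  [-7/16, -3/16, 13/16, -1/16] . (h_A, h_B, h_C, h_E) = 1
  [-1/16, -1/8, -1/16, 3/8] . (h_A, h_B, h_C, h_E) = 1

Solving yields:
  h_A = 3424/1003
  h_B = 31712/9027
  h_C = 38576/9027
  h_E = 46208/9027

Starting state is A, so the expected hitting time is h_A = 3424/1003.

Answer: 3424/1003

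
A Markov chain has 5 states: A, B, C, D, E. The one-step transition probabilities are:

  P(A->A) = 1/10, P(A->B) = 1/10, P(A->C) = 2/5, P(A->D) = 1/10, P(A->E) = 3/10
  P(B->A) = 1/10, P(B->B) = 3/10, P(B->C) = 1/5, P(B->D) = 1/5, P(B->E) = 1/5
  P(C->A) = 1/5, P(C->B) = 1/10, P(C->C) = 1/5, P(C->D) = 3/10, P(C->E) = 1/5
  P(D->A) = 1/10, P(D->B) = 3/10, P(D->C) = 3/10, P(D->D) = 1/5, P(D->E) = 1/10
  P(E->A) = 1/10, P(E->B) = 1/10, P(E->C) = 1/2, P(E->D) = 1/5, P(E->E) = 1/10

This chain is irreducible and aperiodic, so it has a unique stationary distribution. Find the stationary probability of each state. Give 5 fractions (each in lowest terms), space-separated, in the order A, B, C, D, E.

The stationary distribution satisfies pi = pi * P, i.e.:
  pi_A = 1/10*pi_A + 1/10*pi_B + 1/5*pi_C + 1/10*pi_D + 1/10*pi_E
  pi_B = 1/10*pi_A + 3/10*pi_B + 1/10*pi_C + 3/10*pi_D + 1/10*pi_E
  pi_C = 2/5*pi_A + 1/5*pi_B + 1/5*pi_C + 3/10*pi_D + 1/2*pi_E
  pi_D = 1/10*pi_A + 1/5*pi_B + 3/10*pi_C + 1/5*pi_D + 1/5*pi_E
  pi_E = 3/10*pi_A + 1/5*pi_B + 1/5*pi_C + 1/10*pi_D + 1/10*pi_E
with normalization: pi_A + pi_B + pi_C + pi_D + pi_E = 1.

Using the first 4 balance equations plus normalization, the linear system A*pi = b is:
  [-9/10, 1/10, 1/5, 1/10, 1/10] . pi = 0
  [1/10, -7/10, 1/10, 3/10, 1/10] . pi = 0
  [2/5, 1/5, -4/5, 3/10, 1/2] . pi = 0
  [1/10, 1/5, 3/10, -4/5, 1/5] . pi = 0
  [1, 1, 1, 1, 1] . pi = 1

Solving yields:
  pi_A = 694/5339
  pi_B = 957/5339
  pi_C = 1601/5339
  pi_D = 2317/10678
  pi_E = 1857/10678

Verification (pi * P):
  694/5339*1/10 + 957/5339*1/10 + 1601/5339*1/5 + 2317/10678*1/10 + 1857/10678*1/10 = 694/5339 = pi_A  (ok)
  694/5339*1/10 + 957/5339*3/10 + 1601/5339*1/10 + 2317/10678*3/10 + 1857/10678*1/10 = 957/5339 = pi_B  (ok)
  694/5339*2/5 + 957/5339*1/5 + 1601/5339*1/5 + 2317/10678*3/10 + 1857/10678*1/2 = 1601/5339 = pi_C  (ok)
  694/5339*1/10 + 957/5339*1/5 + 1601/5339*3/10 + 2317/10678*1/5 + 1857/10678*1/5 = 2317/10678 = pi_D  (ok)
  694/5339*3/10 + 957/5339*1/5 + 1601/5339*1/5 + 2317/10678*1/10 + 1857/10678*1/10 = 1857/10678 = pi_E  (ok)

Answer: 694/5339 957/5339 1601/5339 2317/10678 1857/10678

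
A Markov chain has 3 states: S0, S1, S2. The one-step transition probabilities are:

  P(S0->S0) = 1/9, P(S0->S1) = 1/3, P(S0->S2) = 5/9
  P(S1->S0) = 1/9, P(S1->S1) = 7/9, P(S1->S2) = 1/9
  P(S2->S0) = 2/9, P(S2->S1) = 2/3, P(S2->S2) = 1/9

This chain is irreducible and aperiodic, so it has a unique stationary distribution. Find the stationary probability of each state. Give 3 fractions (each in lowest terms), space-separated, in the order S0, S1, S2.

Answer: 10/77 54/77 13/77

Derivation:
The stationary distribution satisfies pi = pi * P, i.e.:
  pi_S0 = 1/9*pi_S0 + 1/9*pi_S1 + 2/9*pi_S2
  pi_S1 = 1/3*pi_S0 + 7/9*pi_S1 + 2/3*pi_S2
  pi_S2 = 5/9*pi_S0 + 1/9*pi_S1 + 1/9*pi_S2
with normalization: pi_S0 + pi_S1 + pi_S2 = 1.

Using the first 2 balance equations plus normalization, the linear system A*pi = b is:
  [-8/9, 1/9, 2/9] . pi = 0
  [1/3, -2/9, 2/3] . pi = 0
  [1, 1, 1] . pi = 1

Solving yields:
  pi_S0 = 10/77
  pi_S1 = 54/77
  pi_S2 = 13/77

Verification (pi * P):
  10/77*1/9 + 54/77*1/9 + 13/77*2/9 = 10/77 = pi_S0  (ok)
  10/77*1/3 + 54/77*7/9 + 13/77*2/3 = 54/77 = pi_S1  (ok)
  10/77*5/9 + 54/77*1/9 + 13/77*1/9 = 13/77 = pi_S2  (ok)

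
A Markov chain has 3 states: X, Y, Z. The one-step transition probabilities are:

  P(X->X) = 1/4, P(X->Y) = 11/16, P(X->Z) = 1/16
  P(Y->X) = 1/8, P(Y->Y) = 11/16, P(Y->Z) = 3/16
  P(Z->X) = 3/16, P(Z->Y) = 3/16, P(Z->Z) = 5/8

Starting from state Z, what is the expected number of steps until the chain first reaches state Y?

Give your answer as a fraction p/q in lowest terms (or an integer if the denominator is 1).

Let h_i = expected steps to first reach Y from state i.
Boundary: h_Y = 0.
First-step equations for the other states:
  h_X = 1 + 1/4*h_X + 11/16*h_Y + 1/16*h_Z
  h_Z = 1 + 3/16*h_X + 3/16*h_Y + 5/8*h_Z

Substituting h_Y = 0 and rearranging gives the linear system (I - Q) h = 1:
  [3/4, -1/16] . (h_X, h_Z) = 1
  [-3/16, 3/8] . (h_X, h_Z) = 1

Solving yields:
  h_X = 112/69
  h_Z = 80/23

Starting state is Z, so the expected hitting time is h_Z = 80/23.

Answer: 80/23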